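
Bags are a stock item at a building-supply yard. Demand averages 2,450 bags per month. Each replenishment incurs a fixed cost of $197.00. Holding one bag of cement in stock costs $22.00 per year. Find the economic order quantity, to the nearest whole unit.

Q* ≈ 726 bags

Annual demand D = 2,450 × 12 = 29,400.
EOQ = √(2DS / H) = √(2 × 29,400 × 197 / 22).
= √(11,583,600 / 22) = √526,527.2727 ≈ 725.622.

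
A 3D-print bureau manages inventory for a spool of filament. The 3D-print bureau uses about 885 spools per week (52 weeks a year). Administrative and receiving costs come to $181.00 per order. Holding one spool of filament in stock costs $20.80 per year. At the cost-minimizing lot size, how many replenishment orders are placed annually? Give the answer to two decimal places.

N ≈ 51.42 orders per year

Annual demand D = 885 × 52 = 46,020.
Q* = √(2DS/H) = √(2 × 46,020 × 181 / 20.8) ≈ 894.94.
Orders per year = D / Q* = 46,020 / 894.94 ≈ 51.422.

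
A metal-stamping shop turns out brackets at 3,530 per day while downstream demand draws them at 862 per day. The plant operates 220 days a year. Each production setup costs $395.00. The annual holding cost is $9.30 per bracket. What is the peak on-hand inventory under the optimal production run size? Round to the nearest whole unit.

Annual demand D = 862 × 220 = 189,640.
Production build-up factor (1 − d/p) = 1 − 862/3,530 = 0.7558.
Q* = √(2DS / (H(1 − d/p))) = √(2 × 189,640 × 395 / (9.3 × 0.7558)).
= √(149,815,600 / 7.029) ≈ 4616.698.
Maximum inventory = Q*(1 − d/p) = 4616.698 × 0.7558 ≈ 3489.335.

I_max ≈ 3,489 brackets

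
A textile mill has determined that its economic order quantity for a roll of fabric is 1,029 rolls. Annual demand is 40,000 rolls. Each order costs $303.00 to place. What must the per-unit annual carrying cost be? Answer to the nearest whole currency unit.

Invert the EOQ relation Q*² = 2DS/H.
From Q* = √(2DS/H): H = 2DS / Q*² = 2 × 40,000 × 303 / 1,029² = 22.8930.

H ≈ $23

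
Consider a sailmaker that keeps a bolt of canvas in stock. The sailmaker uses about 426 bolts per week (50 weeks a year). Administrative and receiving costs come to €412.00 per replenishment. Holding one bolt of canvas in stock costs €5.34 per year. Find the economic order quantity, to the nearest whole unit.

Annual demand D = 426 × 50 = 21,300.
EOQ = √(2DS / H) = √(2 × 21,300 × 412 / 5.34).
= √(17,551,200 / 5.34) = √3,286,741.573 ≈ 1812.937.

Q* ≈ 1,813 bolts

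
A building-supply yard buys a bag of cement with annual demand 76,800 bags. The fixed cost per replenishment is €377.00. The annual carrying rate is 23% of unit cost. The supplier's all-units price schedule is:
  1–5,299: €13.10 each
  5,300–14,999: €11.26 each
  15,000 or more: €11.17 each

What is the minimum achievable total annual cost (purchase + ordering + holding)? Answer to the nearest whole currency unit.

Holding cost per unit per year at price C is H = 0.23·C.
Evaluate total cost at each tier's feasible EOQ or, if the EOQ is below the tier, at the tier's minimum quantity.
EOQ at €13.10 = 4384.0 (feasible in tier 1): TC = 76,800×€13.10 + (76,800/4384.0)×377 + (4384.0/2)×0.23×€13.10 = €1,019,288.88.
EOQ at €11.26 = 4728.6 < 5300, so use break Q=5300: TC = 76,800×€11.26 + (76,800/5300.0)×377 + (5300.0/2)×0.23×€11.26 = €877,093.91.
EOQ at €11.17 = 4747.6 < 15000, so use break Q=15000: TC = 76,800×€11.17 + (76,800/15000.0)×377 + (15000.0/2)×0.23×€11.17 = €879,054.49.
Lowest total cost among the candidates is at Q = 5300.0.

TC* ≈ €877,094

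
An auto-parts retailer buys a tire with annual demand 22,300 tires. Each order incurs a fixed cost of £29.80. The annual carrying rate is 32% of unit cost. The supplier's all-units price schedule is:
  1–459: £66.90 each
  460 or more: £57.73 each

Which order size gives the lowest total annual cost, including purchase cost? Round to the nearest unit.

Holding cost per unit per year at price C is H = 0.32·C.
For each price level, check whether its EOQ is feasible; otherwise the best quantity at that price is the breakpoint.
EOQ at £66.90 = 249.2 (feasible in tier 1): TC = 22,300×£66.90 + (22,300/249.2)×29.8 + (249.2/2)×0.32×£66.90 = £1,497,204.13.
EOQ at £57.73 = 268.2 < 460, so use break Q=460: TC = 22,300×£57.73 + (22,300/460.0)×29.8 + (460.0/2)×0.32×£57.73 = £1,293,072.58.
Lowest total cost is £1,293,072.58 at Q = 460.0.

Q* ≈ 460 tires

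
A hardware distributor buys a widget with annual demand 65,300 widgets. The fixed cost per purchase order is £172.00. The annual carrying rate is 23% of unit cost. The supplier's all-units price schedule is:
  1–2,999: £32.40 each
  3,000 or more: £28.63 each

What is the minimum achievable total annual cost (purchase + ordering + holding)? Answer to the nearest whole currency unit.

Holding cost per unit per year at price C is H = 0.23·C.
Evaluate total cost at each tier's feasible EOQ or, if the EOQ is below the tier, at the tier's minimum quantity.
EOQ at £32.40 = 1736.2 (feasible in tier 1): TC = 65,300×£32.40 + (65,300/1736.2)×172 + (1736.2/2)×0.23×£32.40 = £2,128,658.15.
EOQ at £28.63 = 1847.0 < 3000, so use break Q=3000: TC = 65,300×£28.63 + (65,300/3000.0)×172 + (3000.0/2)×0.23×£28.63 = £1,883,160.22.
Lowest total cost among the candidates is at Q = 3000.0.

TC* ≈ £1,883,160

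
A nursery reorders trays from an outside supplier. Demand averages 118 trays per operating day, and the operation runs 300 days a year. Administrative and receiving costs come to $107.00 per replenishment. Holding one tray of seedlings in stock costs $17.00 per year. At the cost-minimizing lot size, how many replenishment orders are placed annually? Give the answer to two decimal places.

Annual demand D = 118 × 300 = 35,400.
EOQ = √(2DS/H) = √(2 × 35,400 × 107 / 17) ≈ 667.55.
Orders per year = D / Q* = 35,400 / 667.55 ≈ 53.030.

N ≈ 53.03 orders per year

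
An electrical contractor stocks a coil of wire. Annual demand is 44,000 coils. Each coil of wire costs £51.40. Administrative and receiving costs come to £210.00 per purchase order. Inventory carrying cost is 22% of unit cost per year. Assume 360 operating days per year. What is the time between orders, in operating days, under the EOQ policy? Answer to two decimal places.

Holding cost H = 0.22 × £51.40 = £11.3080 per unit per year.
Q* = √(2DS/H) = √(2 × 44,000 × 210 / 11.308) ≈ 1278.37.
Cycle time = Q*/D × 360 = 1278.37 / 44,000 × 360 ≈ 10.459 days.

T ≈ 10.46 days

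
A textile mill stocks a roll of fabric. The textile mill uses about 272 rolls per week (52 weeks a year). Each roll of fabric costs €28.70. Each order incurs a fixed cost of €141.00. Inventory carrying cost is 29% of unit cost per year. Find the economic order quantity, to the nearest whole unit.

Annual demand D = 272 × 52 = 14,144.
Holding cost H = 0.29 × €28.70 = €8.3230 per unit per year.
EOQ = √(2DS / H) = √(2 × 14,144 × 141 / 8.323).
= √(3,988,608 / 8.323) = √479,227.2017 ≈ 692.262.

Q* ≈ 692 rolls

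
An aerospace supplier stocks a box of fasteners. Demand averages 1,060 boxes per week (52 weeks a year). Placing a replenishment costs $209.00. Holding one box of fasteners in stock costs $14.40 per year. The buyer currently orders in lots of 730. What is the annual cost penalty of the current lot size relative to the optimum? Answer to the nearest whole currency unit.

Annual demand D = 1,060 × 52 = 55,120.
EOQ = √(2DS/H) = √(2 × 55,120 × 209 / 14.4) ≈ 1264.92.
Cost at Q* = (D/Q*)S + (Q*/2)H = √(2DSH) ≈ $18,214.78.
Cost at Q = 730: (55,120/730)×209 + (730/2)×14.4 = $15,780.93 + $5,256.00 = $21,036.93.
Excess = $21,036.93 − $18,214.78 = $2,822.15.

Extra cost ≈ $2,822 per year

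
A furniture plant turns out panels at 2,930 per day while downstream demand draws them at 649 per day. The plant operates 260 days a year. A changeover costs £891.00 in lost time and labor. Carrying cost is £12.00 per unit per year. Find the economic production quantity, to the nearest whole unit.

Annual demand D = 649 × 260 = 168,740.
Production build-up factor (1 − d/p) = 1 − 649/2,930 = 0.7785.
Q* = √(2DS / (H(1 − d/p))) = √(2 × 168,740 × 891 / (12 × 0.7785)).
= √(300,694,680 / 9.342) ≈ 5673.400.

Q* ≈ 5,673 panels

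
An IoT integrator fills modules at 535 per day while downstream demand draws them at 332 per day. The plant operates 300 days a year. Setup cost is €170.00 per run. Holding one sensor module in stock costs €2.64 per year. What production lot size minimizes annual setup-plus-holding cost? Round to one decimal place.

Q* ≈ 5,814.3 modules

Annual demand D = 332 × 300 = 99,600.
Production build-up factor (1 − d/p) = 1 − 332/535 = 0.3794.
Q* = √(2DS / (H(1 − d/p))) = √(2 × 99,600 × 170 / (2.64 × 0.3794)).
= √(33,864,000 / 1.0017) ≈ 5814.281.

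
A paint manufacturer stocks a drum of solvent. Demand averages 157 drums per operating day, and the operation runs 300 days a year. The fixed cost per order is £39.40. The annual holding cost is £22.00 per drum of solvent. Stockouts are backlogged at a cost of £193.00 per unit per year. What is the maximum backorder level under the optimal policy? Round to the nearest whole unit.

S* ≈ 44 drums

Annual demand D = 157 × 300 = 47,100.
With planned backorders, Q* = √(2DS/H) · √((H+B)/B).
√(2DS/H) = √(2 × 47,100 × 39.4 / 22) = 410.735.
√((H+B)/B) = √((22+193)/193) = 1.0555.
Q* ≈ 433.514.
S* = Q* · H/(H+B) = 433.514 × 22/215 ≈ 44.360.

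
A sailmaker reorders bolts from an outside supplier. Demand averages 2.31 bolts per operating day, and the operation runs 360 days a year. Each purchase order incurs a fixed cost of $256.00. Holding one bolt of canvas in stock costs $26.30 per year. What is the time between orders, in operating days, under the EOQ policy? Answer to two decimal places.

Annual demand D = 2.31 × 360 = 831.6.
EOQ = √(2DS/H) = √(2 × 831.6 × 256 / 26.3) ≈ 127.24.
Cycle time = Q*/D × 360 = 127.24 / 831.6 × 360 ≈ 55.081 days.

T ≈ 55.08 days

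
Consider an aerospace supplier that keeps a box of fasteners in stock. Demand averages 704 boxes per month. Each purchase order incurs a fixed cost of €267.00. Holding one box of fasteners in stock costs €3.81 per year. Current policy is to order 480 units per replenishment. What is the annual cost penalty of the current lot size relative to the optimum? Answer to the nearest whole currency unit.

Extra cost ≈ €1,468 per year

Annual demand D = 704 × 12 = 8,448.
EOQ = √(2DS/H) = √(2 × 8,448 × 267 / 3.81) ≈ 1088.14.
Cost at Q* = (D/Q*)S + (Q*/2)H = √(2DSH) ≈ €4,145.82.
Cost at Q = 480: (8,448/480)×267 + (480/2)×3.81 = €4,699.20 + €914.40 = €5,613.60.
Excess = €5,613.60 − €4,145.82 = €1,467.78.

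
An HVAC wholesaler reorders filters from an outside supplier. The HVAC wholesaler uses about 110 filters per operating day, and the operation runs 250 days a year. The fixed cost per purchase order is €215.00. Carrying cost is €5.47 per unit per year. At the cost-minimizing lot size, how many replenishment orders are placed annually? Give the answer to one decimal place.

N ≈ 18.7 orders per year

Annual demand D = 110 × 250 = 27,500.
The optimal lot size = √(2DS/H) = √(2 × 27,500 × 215 / 5.47) ≈ 1470.30.
Orders per year = D / Q* = 27,500 / 1470.30 ≈ 18.704.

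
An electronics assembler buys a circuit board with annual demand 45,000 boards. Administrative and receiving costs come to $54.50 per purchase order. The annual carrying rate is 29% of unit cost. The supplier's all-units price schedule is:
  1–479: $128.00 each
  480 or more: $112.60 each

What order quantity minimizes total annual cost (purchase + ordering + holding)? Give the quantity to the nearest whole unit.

Holding cost per unit per year at price C is H = 0.29·C.
Evaluate total cost at each tier's feasible EOQ or, if the EOQ is below the tier, at the tier's minimum quantity.
EOQ at $128.00 = 363.5 (feasible in tier 1): TC = 45,000×$128.00 + (45,000/363.5)×54.5 + (363.5/2)×0.29×$128.00 = $5,773,493.47.
EOQ at $112.60 = 387.6 < 480, so use break Q=480: TC = 45,000×$112.60 + (45,000/480.0)×54.5 + (480.0/2)×0.29×$112.60 = $5,079,946.33.
Lowest total cost is $5,079,946.33 at Q = 480.0.

Q* ≈ 480 boards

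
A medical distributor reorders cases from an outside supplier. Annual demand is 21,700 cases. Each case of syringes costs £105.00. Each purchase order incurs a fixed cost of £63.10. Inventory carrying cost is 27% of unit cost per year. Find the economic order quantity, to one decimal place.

Q* ≈ 310.8 cases

Holding cost H = 0.27 × £105.00 = £28.3500 per unit per year.
EOQ = √(2DS / H) = √(2 × 21,700 × 63.1 / 28.35).
= √(2,738,540 / 28.35) = √96,597.5309 ≈ 310.801.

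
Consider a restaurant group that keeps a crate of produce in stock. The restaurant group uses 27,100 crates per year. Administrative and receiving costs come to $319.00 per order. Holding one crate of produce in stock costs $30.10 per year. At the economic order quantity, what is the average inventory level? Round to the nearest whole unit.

Average inventory ≈ 379 crates

The optimal lot size = √(2DS/H) = √(2 × 27,100 × 319 / 30.1) ≈ 757.90.
Average inventory = Q*/2 ≈ 757.90 / 2 = 378.950.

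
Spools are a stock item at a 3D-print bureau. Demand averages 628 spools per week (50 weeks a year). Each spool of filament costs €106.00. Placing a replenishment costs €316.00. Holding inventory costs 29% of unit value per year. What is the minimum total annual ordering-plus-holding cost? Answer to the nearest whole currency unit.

Annual demand D = 628 × 50 = 31,400.
Holding cost H = 0.29 × €106.00 = €30.7400 per unit per year.
Q* = √(2DS/H) = √(2 × 31,400 × 316 / 30.74) ≈ 803.47.
At the optimum the two cost components are equal, so total cost = 2·(Q*/2)H = Q*·H.
Minimum total = √(2DSH) = √(2 × 31,400 × 316 × 30.74) ≈ 24698.768.

TC* ≈ €24,699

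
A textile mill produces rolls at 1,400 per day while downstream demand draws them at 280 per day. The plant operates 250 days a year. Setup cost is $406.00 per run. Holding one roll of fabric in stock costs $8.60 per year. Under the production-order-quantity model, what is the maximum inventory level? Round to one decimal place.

I_max ≈ 2,299.4 rolls

Annual demand D = 280 × 250 = 70,000.
Production build-up factor (1 − d/p) = 1 − 280/1,400 = 0.8000.
Q* = √(2DS / (H(1 − d/p))) = √(2 × 70,000 × 406 / (8.6 × 0.8000)).
= √(56,840,000 / 6.88) ≈ 2874.305.
Maximum inventory = Q*(1 − d/p) = 2874.305 × 0.8000 ≈ 2299.444.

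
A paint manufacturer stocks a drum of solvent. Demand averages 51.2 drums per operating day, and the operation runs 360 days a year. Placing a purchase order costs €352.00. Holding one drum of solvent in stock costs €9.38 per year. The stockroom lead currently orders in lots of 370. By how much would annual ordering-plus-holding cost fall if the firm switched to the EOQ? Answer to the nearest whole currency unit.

Extra cost ≈ €8,238 per year

Annual demand D = 51.2 × 360 = 18,432.
EOQ = √(2DS/H) = √(2 × 18,432 × 352 / 9.38) ≈ 1176.17.
Cost at Q* = (D/Q*)S + (Q*/2)H = √(2DSH) ≈ €11,032.50.
Cost at Q = 370: (18,432/370)×352 + (370/2)×9.38 = €17,535.31 + €1,735.30 = €19,270.61.
Excess = €19,270.61 − €11,032.50 = €8,238.11.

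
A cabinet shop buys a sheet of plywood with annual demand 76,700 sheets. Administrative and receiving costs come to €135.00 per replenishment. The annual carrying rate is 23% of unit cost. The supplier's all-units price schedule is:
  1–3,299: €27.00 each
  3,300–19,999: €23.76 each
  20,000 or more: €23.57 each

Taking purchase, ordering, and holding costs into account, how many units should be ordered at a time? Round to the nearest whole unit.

Holding cost per unit per year at price C is H = 0.23·C.
For each price level, check whether its EOQ is feasible; otherwise the best quantity at that price is the breakpoint.
EOQ at €27.00 = 1826.1 (feasible in tier 1): TC = 76,700×€27.00 + (76,700/1826.1)×135 + (1826.1/2)×0.23×€27.00 = €2,082,240.32.
EOQ at €23.76 = 1946.7 < 3300, so use break Q=3300: TC = 76,700×€23.76 + (76,700/3300.0)×135 + (3300.0/2)×0.23×€23.76 = €1,834,546.65.
EOQ at €23.57 = 1954.5 < 20000, so use break Q=20000: TC = 76,700×€23.57 + (76,700/20000.0)×135 + (20000.0/2)×0.23×€23.57 = €1,862,547.73.
Lowest total cost is €1,834,546.65 at Q = 3300.0.

Q* ≈ 3,300 sheets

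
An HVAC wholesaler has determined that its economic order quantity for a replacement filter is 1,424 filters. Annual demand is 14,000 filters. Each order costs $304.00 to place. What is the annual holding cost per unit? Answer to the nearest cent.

Squaring Q* = √(2DS/H) gives Q*² = 2DS/H.
From Q* = √(2DS/H): H = 2DS / Q*² = 2 × 14,000 × 304 / 1,424² = 4.1977.

H ≈ $4.20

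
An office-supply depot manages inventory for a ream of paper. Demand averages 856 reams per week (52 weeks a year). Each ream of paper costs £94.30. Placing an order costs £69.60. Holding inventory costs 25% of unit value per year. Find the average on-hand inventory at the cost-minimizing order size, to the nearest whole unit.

Average inventory ≈ 256 reams

Annual demand D = 856 × 52 = 44,512.
Holding cost H = 0.25 × £94.30 = £23.5750 per unit per year.
The optimal lot size = √(2DS/H) = √(2 × 44,512 × 69.6 / 23.575) ≈ 512.66.
Average inventory = Q*/2 ≈ 512.66 / 2 = 256.332.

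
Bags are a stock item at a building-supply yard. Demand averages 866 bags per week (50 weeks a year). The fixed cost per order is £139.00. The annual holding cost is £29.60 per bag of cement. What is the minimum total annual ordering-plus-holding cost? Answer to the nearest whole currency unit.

Annual demand D = 866 × 50 = 43,300.
The optimal lot size = √(2DS/H) = √(2 × 43,300 × 139 / 29.6) ≈ 637.71.
At the optimum the two cost components are equal, so total cost = 2·(Q*/2)H = Q*·H.
Minimum total = √(2DSH) = √(2 × 43,300 × 139 × 29.6) ≈ 18876.097.

TC* ≈ £18,876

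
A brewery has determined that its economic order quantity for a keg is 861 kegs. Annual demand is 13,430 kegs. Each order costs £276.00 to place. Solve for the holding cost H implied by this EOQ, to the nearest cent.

H ≈ £10.00

The basic EOQ model gives Q* = √(2DS/H); rearrange for the unknown.
From Q* = √(2DS/H): H = 2DS / Q*² = 2 × 13,430 × 276 / 861² = 10.0002.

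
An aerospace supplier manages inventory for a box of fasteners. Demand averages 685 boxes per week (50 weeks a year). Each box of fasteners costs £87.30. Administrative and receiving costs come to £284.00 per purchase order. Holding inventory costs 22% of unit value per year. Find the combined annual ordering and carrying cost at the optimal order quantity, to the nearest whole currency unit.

TC* ≈ £19,330

Annual demand D = 685 × 50 = 34,250.
Holding cost H = 0.22 × £87.30 = £19.2060 per unit per year.
EOQ = √(2DS/H) = √(2 × 34,250 × 284 / 19.206) ≈ 1006.44.
At Q*, ordering cost (D/Q*)S equals holding cost (Q*/2)H, each = √(DSH/2).
Minimum total = √(2DSH) = √(2 × 34,250 × 284 × 19.206) ≈ 19329.602.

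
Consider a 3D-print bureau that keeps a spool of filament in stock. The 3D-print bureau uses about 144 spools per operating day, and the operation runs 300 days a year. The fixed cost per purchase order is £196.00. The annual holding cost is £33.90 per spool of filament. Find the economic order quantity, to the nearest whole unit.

Annual demand D = 144 × 300 = 43,200.
EOQ = √(2DS / H) = √(2 × 43,200 × 196 / 33.9).
= √(16,934,400 / 33.9) = √499,539.823 ≈ 706.781.

Q* ≈ 707 spools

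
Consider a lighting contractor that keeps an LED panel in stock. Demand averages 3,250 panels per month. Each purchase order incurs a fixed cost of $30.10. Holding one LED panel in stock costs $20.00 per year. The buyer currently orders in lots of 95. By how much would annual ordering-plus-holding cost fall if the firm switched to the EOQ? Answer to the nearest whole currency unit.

Annual demand D = 3,250 × 12 = 39,000.
EOQ = √(2DS/H) = √(2 × 39,000 × 30.1 / 20) ≈ 342.62.
Cost at Q* = (D/Q*)S + (Q*/2)H = √(2DSH) ≈ $6,852.44.
Cost at Q = 95: (39,000/95)×30.1 + (95/2)×20 = $12,356.84 + $950.00 = $13,306.84.
Excess = $13,306.84 − $6,852.44 = $6,454.40.

Extra cost ≈ $6,454 per year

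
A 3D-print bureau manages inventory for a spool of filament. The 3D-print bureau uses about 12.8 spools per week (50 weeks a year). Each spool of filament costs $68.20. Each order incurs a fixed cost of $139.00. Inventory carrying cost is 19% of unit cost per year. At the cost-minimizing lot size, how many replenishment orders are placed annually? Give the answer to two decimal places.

N ≈ 5.46 orders per year

Annual demand D = 12.8 × 50 = 640.
Holding cost H = 0.19 × $68.20 = $12.9580 per unit per year.
The optimal lot size = √(2DS/H) = √(2 × 640 × 139 / 12.958) ≈ 117.18.
Orders per year = D / Q* = 640 / 117.18 ≈ 5.462.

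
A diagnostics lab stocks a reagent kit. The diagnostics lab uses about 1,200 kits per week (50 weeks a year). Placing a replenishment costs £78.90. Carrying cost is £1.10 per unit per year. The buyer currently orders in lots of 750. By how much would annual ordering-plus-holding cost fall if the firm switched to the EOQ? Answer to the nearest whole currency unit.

Annual demand D = 1,200 × 50 = 60,000.
EOQ = √(2DS/H) = √(2 × 60,000 × 78.9 / 1.1) ≈ 2933.82.
Cost at Q* = (D/Q*)S + (Q*/2)H = √(2DSH) ≈ £3,227.20.
Cost at Q = 750: (60,000/750)×78.9 + (750/2)×1.1 = £6,312.00 + £412.50 = £6,724.50.
Excess = £6,724.50 − £3,227.20 = £3,497.30.

Extra cost ≈ £3,497 per year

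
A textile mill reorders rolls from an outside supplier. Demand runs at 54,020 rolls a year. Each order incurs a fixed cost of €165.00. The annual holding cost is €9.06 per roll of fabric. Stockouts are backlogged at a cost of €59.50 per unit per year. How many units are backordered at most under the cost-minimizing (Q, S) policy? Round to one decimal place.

With planned backorders, Q* = √(2DS/H) · √((H+B)/B).
√(2DS/H) = √(2 × 54,020 × 165 / 9.06) = 1402.717.
√((H+B)/B) = √((9.06+59.5)/59.5) = 1.0734.
Q* ≈ 1505.730.
S* = Q* · H/(H+B) = 1505.730 × 9.06/68.56 ≈ 198.978.

S* ≈ 199.0 rolls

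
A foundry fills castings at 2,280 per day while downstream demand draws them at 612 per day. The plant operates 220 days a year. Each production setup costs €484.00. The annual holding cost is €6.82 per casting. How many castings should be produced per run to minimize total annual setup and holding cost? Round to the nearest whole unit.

Q* ≈ 5,111 castings

Annual demand D = 612 × 220 = 134,640.
Production build-up factor (1 − d/p) = 1 − 612/2,280 = 0.7316.
Q* = √(2DS / (H(1 − d/p))) = √(2 × 134,640 × 484 / (6.82 × 0.7316)).
= √(130,331,520 / 4.9894) ≈ 5110.954.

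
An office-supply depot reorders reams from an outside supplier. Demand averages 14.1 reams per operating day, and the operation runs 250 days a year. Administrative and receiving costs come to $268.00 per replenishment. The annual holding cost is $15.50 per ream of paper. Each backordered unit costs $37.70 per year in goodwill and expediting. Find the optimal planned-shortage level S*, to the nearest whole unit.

S* ≈ 121 reams

Annual demand D = 14.1 × 250 = 3,525.
With planned backorders, Q* = √(2DS/H) · √((H+B)/B).
√(2DS/H) = √(2 × 3,525 × 268 / 15.5) = 349.137.
√((H+B)/B) = √((15.5+37.7)/37.7) = 1.1879.
Q* ≈ 414.745.
S* = Q* · H/(H+B) = 414.745 × 15.5/53.2 ≈ 120.837.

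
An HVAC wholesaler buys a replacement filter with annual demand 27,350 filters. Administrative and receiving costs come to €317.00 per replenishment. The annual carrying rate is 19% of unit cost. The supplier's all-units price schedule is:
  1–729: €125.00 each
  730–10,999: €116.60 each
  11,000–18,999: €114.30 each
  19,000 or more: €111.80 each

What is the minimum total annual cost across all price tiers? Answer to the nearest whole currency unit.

Holding cost per unit per year at price C is H = 0.19·C.
For each price level, check whether its EOQ is feasible; otherwise the best quantity at that price is the breakpoint.
Tier 1 (€125.00): EOQ = 854.5 exceeds tier's upper bound 729, so this tier is dominated.
EOQ at €116.60 = 884.7 (feasible in tier 2): TC = 27,350×€116.60 + (27,350/884.7)×317 + (884.7/2)×0.19×€116.60 = €3,208,609.70.
EOQ at €114.30 = 893.6 < 11000, so use break Q=11000: TC = 27,350×€114.30 + (27,350/11000.0)×317 + (11000.0/2)×0.19×€114.30 = €3,246,336.68.
EOQ at €111.80 = 903.5 < 19000, so use break Q=19000: TC = 27,350×€111.80 + (27,350/19000.0)×317 + (19000.0/2)×0.19×€111.80 = €3,259,985.31.
Lowest total cost among the candidates is at Q = 884.7.

TC* ≈ €3,208,610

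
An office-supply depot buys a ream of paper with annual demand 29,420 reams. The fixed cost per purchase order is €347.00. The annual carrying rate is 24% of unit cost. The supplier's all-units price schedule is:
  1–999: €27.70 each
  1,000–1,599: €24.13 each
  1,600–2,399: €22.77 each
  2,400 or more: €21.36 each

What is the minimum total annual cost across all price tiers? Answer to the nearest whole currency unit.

TC* ≈ €638,817

Holding cost per unit per year at price C is H = 0.24·C.
Candidates are each tier's EOQ (if it falls in that tier) and each price-break quantity.
Tier 1 (€27.70): EOQ = 1752.5 exceeds tier's upper bound 999, so this tier is dominated.
Tier 2 (€24.13): EOQ = 1877.7 exceeds tier's upper bound 1599, so this tier is dominated.
EOQ at €22.77 = 1932.9 (feasible in tier 3): TC = 29,420×€22.77 + (29,420/1932.9)×347 + (1932.9/2)×0.24×€22.77 = €680,456.42.
EOQ at €21.36 = 1995.7 < 2400, so use break Q=2400: TC = 29,420×€21.36 + (29,420/2400.0)×347 + (2400.0/2)×0.24×€21.36 = €638,816.52.
Lowest total cost among the candidates is at Q = 2400.0.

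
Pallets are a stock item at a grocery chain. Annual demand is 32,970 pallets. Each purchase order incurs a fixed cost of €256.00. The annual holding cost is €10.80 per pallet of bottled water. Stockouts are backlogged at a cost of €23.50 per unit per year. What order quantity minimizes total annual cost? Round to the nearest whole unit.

Q* ≈ 1,510 pallets

With planned backorders, Q* = √(2DS/H) · √((H+B)/B).
√(2DS/H) = √(2 × 32,970 × 256 / 10.8) = 1250.209.
√((H+B)/B) = √((10.8+23.5)/23.5) = 1.2081.
Q* ≈ 1510.413.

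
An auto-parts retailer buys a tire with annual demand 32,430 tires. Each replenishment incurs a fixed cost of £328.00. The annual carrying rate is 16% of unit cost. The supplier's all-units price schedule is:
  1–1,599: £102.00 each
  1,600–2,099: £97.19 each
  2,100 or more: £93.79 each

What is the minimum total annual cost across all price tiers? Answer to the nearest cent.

TC* ≈ £3,062,431.68

Holding cost per unit per year at price C is H = 0.16·C.
Candidates are each tier's EOQ (if it falls in that tier) and each price-break quantity.
EOQ at £102.00 = 1141.7 (feasible in tier 1): TC = 32,430×£102.00 + (32,430/1141.7)×328 + (1141.7/2)×0.16×£102.00 = £3,326,493.12.
EOQ at £97.19 = 1169.6 < 1600, so use break Q=1600: TC = 32,430×£97.19 + (32,430/1600.0)×328 + (1600.0/2)×0.16×£97.19 = £3,170,960.17.
EOQ at £93.79 = 1190.7 < 2100, so use break Q=2100: TC = 32,430×£93.79 + (32,430/2100.0)×328 + (2100.0/2)×0.16×£93.79 = £3,062,431.68.
Lowest total cost among the candidates is at Q = 2100.0.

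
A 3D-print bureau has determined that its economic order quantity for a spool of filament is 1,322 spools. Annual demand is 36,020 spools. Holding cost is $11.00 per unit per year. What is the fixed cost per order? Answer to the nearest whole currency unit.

S ≈ $267

The basic EOQ model gives Q* = √(2DS/H); rearrange for the unknown.
From Q* = √(2DS/H): S = Q*²H / (2D) = 1,322² × 11 / (2 × 36,020) = 266.8590.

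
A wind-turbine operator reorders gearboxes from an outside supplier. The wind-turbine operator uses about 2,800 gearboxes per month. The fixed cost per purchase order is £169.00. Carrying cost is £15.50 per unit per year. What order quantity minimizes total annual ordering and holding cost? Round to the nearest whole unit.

Q* ≈ 856 gearboxes

Annual demand D = 2,800 × 12 = 33,600.
EOQ = √(2DS / H) = √(2 × 33,600 × 169 / 15.5).
= √(11,356,800 / 15.5) = √732,696.7742 ≈ 855.977.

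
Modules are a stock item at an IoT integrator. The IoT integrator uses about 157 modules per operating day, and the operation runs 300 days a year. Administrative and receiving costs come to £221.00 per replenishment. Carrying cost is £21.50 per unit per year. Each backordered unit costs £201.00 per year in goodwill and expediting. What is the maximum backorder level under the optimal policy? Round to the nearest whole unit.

S* ≈ 100 modules

Annual demand D = 157 × 300 = 47,100.
With planned backorders, Q* = √(2DS/H) · √((H+B)/B).
√(2DS/H) = √(2 × 47,100 × 221 / 21.5) = 984.016.
√((H+B)/B) = √((21.5+201)/201) = 1.0521.
Q* ≈ 1035.307.
S* = Q* · H/(H+B) = 1035.307 × 21.5/222.5 ≈ 100.041.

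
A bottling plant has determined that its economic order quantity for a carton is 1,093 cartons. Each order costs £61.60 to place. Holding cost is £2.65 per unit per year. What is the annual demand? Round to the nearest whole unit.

D ≈ 25,697 cartons per year

Squaring Q* = √(2DS/H) gives Q*² = 2DS/H.
From Q* = √(2DS/H): D = Q*²H / (2S) = 1,093² × 2.65 / (2 × 61.6) = 25696.590.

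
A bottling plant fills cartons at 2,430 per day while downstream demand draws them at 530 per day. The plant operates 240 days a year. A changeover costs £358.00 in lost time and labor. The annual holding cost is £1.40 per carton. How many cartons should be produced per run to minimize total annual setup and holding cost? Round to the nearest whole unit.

Q* ≈ 9,121 cartons

Annual demand D = 530 × 240 = 127,200.
Production build-up factor (1 − d/p) = 1 − 530/2,430 = 0.7819.
Q* = √(2DS / (H(1 − d/p))) = √(2 × 127,200 × 358 / (1.4 × 0.7819)).
= √(91,075,200 / 1.0947) ≈ 9121.419.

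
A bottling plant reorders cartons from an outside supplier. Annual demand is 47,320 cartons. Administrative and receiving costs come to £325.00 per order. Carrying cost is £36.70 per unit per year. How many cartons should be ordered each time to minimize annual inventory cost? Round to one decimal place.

Q* ≈ 915.5 cartons

EOQ = √(2DS / H) = √(2 × 47,320 × 325 / 36.7).
= √(30,758,000 / 36.7) = √838,092.6431 ≈ 915.474.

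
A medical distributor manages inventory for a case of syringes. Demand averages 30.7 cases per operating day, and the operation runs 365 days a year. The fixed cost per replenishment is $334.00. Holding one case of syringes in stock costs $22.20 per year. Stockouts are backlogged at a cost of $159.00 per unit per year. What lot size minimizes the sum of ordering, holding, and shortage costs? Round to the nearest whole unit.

Annual demand D = 30.7 × 365 = 11,205.5.
With planned backorders, Q* = √(2DS/H) · √((H+B)/B).
√(2DS/H) = √(2 × 11,205.5 × 334 / 22.2) = 580.667.
√((H+B)/B) = √((22.2+159)/159) = 1.0675.
Q* ≈ 619.880.

Q* ≈ 620 cases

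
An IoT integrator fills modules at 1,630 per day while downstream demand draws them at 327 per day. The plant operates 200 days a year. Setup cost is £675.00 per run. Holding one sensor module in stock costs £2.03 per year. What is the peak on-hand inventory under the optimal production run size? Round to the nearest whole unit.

Annual demand D = 327 × 200 = 65,400.
Production build-up factor (1 − d/p) = 1 − 327/1,630 = 0.7994.
Q* = √(2DS / (H(1 − d/p))) = √(2 × 65,400 × 675 / (2.03 × 0.7994)).
= √(88,290,000 / 1.6228) ≈ 7376.143.
Maximum inventory = Q*(1 − d/p) = 7376.143 × 0.7994 ≈ 5896.389.

I_max ≈ 5,896 modules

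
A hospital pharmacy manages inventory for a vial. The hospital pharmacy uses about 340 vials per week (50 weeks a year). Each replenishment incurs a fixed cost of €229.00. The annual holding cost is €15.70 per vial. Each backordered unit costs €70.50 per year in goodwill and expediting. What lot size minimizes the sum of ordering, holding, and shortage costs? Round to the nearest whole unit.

Annual demand D = 340 × 50 = 17,000.
With planned backorders, Q* = √(2DS/H) · √((H+B)/B).
√(2DS/H) = √(2 × 17,000 × 229 / 15.7) = 704.218.
√((H+B)/B) = √((15.7+70.5)/70.5) = 1.1058.
Q* ≈ 778.693.

Q* ≈ 779 vials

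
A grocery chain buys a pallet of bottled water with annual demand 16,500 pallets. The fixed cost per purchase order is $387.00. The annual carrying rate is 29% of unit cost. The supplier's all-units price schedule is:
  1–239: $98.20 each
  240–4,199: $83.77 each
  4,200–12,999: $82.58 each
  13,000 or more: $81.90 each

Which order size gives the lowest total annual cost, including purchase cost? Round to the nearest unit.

Q* ≈ 725 pallets

Holding cost per unit per year at price C is H = 0.29·C.
Candidates are each tier's EOQ (if it falls in that tier) and each price-break quantity.
Tier 1 ($98.20): EOQ = 669.7 exceeds tier's upper bound 239, so this tier is dominated.
EOQ at $83.77 = 725.1 (feasible in tier 2): TC = 16,500×$83.77 + (16,500/725.1)×387 + (725.1/2)×0.29×$83.77 = $1,399,818.91.
EOQ at $82.58 = 730.3 < 4200, so use break Q=4200: TC = 16,500×$82.58 + (16,500/4200.0)×387 + (4200.0/2)×0.29×$82.58 = $1,414,381.58.
EOQ at $81.90 = 733.3 < 13000, so use break Q=13000: TC = 16,500×$81.90 + (16,500/13000.0)×387 + (13000.0/2)×0.29×$81.90 = $1,506,222.69.
Lowest total cost is $1,399,818.91 at Q = 725.1.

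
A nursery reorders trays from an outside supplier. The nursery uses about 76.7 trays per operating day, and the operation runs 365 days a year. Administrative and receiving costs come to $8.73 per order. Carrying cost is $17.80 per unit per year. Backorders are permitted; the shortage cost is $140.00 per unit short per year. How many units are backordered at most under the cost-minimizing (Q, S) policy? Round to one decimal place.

S* ≈ 19.8 trays

Annual demand D = 76.7 × 365 = 27,995.5.
With planned backorders, Q* = √(2DS/H) · √((H+B)/B).
√(2DS/H) = √(2 × 27,995.5 × 8.73 / 17.8) = 165.713.
√((H+B)/B) = √((17.8+140)/140) = 1.0617.
Q* ≈ 175.932.
S* = Q* · H/(H+B) = 175.932 × 17.8/157.8 ≈ 19.845.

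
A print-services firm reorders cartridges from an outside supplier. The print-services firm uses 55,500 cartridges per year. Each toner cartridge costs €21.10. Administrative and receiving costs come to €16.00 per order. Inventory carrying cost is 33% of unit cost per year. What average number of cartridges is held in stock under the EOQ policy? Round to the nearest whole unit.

Holding cost H = 0.33 × €21.10 = €6.9630 per unit per year.
The optimal lot size = √(2DS/H) = √(2 × 55,500 × 16 / 6.963) ≈ 505.04.
Average inventory = Q*/2 ≈ 505.04 / 2 = 252.519.

Average inventory ≈ 253 cartridges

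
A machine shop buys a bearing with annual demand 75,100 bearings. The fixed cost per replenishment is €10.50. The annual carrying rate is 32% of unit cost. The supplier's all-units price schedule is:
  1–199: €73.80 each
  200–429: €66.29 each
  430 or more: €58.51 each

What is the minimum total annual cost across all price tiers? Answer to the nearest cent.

Holding cost per unit per year at price C is H = 0.32·C.
Evaluate total cost at each tier's feasible EOQ or, if the EOQ is below the tier, at the tier's minimum quantity.
Tier 1 (€73.80): EOQ = 258.4 exceeds tier's upper bound 199, so this tier is dominated.
EOQ at €66.29 = 272.7 (feasible in tier 2): TC = 75,100×€66.29 + (75,100/272.7)×10.5 + (272.7/2)×0.32×€66.29 = €4,984,163.00.
EOQ at €58.51 = 290.2 < 430, so use break Q=430: TC = 75,100×€58.51 + (75,100/430.0)×10.5 + (430.0/2)×0.32×€58.51 = €4,399,960.33.
Lowest total cost among the candidates is at Q = 430.0.

TC* ≈ €4,399,960.33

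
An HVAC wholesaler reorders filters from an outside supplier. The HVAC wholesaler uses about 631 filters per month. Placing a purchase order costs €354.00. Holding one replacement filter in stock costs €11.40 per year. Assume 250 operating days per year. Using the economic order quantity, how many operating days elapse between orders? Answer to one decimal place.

Annual demand D = 631 × 12 = 7,572.
Q* = √(2DS/H) = √(2 × 7,572 × 354 / 11.4) ≈ 685.76.
Cycle time = Q*/D × 250 = 685.76 / 7,572 × 250 ≈ 22.641 days.

T ≈ 22.6 days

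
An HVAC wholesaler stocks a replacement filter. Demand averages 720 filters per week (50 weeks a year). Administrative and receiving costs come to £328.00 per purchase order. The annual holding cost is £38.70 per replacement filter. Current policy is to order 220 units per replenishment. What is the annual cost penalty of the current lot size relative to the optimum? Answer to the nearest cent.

Extra cost ≈ £27,698.30 per year

Annual demand D = 720 × 50 = 36,000.
EOQ = √(2DS/H) = √(2 × 36,000 × 328 / 38.7) ≈ 781.17.
Cost at Q* = (D/Q*)S + (Q*/2)H = √(2DSH) ≈ £30,231.43.
Cost at Q = 220: (36,000/220)×328 + (220/2)×38.7 = £53,672.73 + £4,257.00 = £57,929.73.
Excess = £57,929.73 − £30,231.43 = £27,698.30.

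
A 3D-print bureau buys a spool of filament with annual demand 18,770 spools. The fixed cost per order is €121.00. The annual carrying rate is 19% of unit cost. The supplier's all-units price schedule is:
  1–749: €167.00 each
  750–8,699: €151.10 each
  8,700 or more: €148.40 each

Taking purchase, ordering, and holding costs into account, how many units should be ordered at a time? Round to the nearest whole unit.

Holding cost per unit per year at price C is H = 0.19·C.
Evaluate total cost at each tier's feasible EOQ or, if the EOQ is below the tier, at the tier's minimum quantity.
EOQ at €167.00 = 378.4 (feasible in tier 1): TC = 18,770×€167.00 + (18,770/378.4)×121 + (378.4/2)×0.19×€167.00 = €3,146,595.35.
EOQ at €151.10 = 397.8 < 750, so use break Q=750: TC = 18,770×€151.10 + (18,770/750.0)×121 + (750.0/2)×0.19×€151.10 = €2,849,941.10.
EOQ at €148.40 = 401.4 < 8700, so use break Q=8700: TC = 18,770×€148.40 + (18,770/8700.0)×121 + (8700.0/2)×0.19×€148.40 = €2,908,381.65.
Lowest total cost is €2,849,941.10 at Q = 750.0.

Q* ≈ 750 spools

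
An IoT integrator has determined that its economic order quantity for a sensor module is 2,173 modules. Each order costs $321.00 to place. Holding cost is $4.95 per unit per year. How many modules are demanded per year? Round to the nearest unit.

Invert the EOQ relation Q*² = 2DS/H.
From Q* = √(2DS/H): D = Q*²H / (2S) = 2,173² × 4.95 / (2 × 321) = 36407.396.

D ≈ 36,407 modules per year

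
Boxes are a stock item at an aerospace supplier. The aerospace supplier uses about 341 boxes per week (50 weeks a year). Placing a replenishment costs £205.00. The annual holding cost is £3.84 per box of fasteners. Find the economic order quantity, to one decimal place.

Annual demand D = 341 × 50 = 17,050.
EOQ = √(2DS / H) = √(2 × 17,050 × 205 / 3.84).
= √(6,990,500 / 3.84) = √1,820,442.7083 ≈ 1349.238.

Q* ≈ 1,349.2 boxes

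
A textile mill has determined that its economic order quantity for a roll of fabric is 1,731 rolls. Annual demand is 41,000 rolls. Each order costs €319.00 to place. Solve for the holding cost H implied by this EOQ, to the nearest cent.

Squaring Q* = √(2DS/H) gives Q*² = 2DS/H.
From Q* = √(2DS/H): H = 2DS / Q*² = 2 × 41,000 × 319 / 1,731² = 8.7299.

H ≈ €8.73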